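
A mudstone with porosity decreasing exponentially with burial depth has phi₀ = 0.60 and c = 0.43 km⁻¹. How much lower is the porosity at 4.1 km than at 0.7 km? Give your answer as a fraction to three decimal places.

phi(0.7) = 0.6·e^(−0.43×0.7) = 0.4440
phi(4.1) = 0.6·e^(−0.43×4.1) = 0.1029
Δphi = 0.4440 − 0.1029 = 0.3411

0.341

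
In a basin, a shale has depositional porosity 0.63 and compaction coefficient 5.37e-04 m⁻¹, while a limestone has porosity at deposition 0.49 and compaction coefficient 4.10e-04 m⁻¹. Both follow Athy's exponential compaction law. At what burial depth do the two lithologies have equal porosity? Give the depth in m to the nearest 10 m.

1980 m

Working in km (1 km = 1000 m; c in km⁻¹ = c in m⁻¹ × 1000):
Set n₀ₐ e^(−cₐd) = n₀ᵦ e^(−cᵦd) ⇒ ln(n₀ₐ/n₀ᵦ) = (cₐ − cᵦ)·d
d = ln(0.63/0.49) / (0.537 − 0.41) = 0.2513 / 0.127 = 1.979 km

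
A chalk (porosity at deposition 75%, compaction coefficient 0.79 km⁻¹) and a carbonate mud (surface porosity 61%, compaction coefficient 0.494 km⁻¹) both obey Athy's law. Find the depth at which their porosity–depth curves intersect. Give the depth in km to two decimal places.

0.70 km

Set φ₀ₐ e^(−cₐd) = φ₀ᵦ e^(−cᵦd) ⇒ ln(φ₀ₐ/φ₀ᵦ) = (cₐ − cᵦ)·d
d = ln(0.75/0.61) / (0.79 − 0.494) = 0.2066 / 0.296 = 0.698 km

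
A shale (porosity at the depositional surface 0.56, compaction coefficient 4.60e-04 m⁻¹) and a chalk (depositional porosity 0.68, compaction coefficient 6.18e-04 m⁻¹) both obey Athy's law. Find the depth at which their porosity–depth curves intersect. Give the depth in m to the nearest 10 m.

1230 m

Working in km (1 km = 1000 m; c in km⁻¹ = c in m⁻¹ × 1000):
Set φ₀ₐ e^(−cₐZ) = φ₀ᵦ e^(−cᵦZ) ⇒ ln(φ₀ₐ/φ₀ᵦ) = (cₐ − cᵦ)·Z
Z = ln(0.56/0.68) / (0.46 − 0.618) = -0.1942 / -0.158 = 1.229 km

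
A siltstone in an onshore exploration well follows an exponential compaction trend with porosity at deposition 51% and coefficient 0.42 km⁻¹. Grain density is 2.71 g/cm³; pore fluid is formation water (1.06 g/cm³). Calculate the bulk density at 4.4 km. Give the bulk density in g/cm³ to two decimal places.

Porosity at depth: n = 0.51·exp(−0.42×4.4) = 0.51×0.1576 = 0.0804
Bulk density: ρ_b = (1−n)ρ_g + n·ρ_f = 0.9196×2.71 + 0.0804×1.06
       = 2.492 + 0.085 = 2.577 g/cm³

2.58 g/cm³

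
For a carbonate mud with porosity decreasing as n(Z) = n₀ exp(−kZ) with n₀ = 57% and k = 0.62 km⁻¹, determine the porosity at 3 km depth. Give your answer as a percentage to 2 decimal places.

8.87%

n = n₀·exp(−k·Z) = 0.57 × exp(−0.62 × 3) = 0.57 × exp(−1.86)
  = 0.57 × 0.1557 = 0.0887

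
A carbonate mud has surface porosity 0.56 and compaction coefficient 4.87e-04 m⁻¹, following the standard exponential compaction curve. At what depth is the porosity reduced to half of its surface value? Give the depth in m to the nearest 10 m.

Working in km (1 km = 1000 m; c in km⁻¹ = c in m⁻¹ × 1000):
n/n₀ = 1/2 ⇒ exp(−c·Z) = 1/2 ⇒ Z = ln(2) / c
Z = 0.6931 / 0.487 = 1.423 km

1420 m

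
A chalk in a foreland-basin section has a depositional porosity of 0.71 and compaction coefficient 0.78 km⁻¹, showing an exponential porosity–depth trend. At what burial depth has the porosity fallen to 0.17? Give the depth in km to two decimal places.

1.83 km

Invert Athy's law: z = ln(phi₀/phi) / β
z = ln(0.71/0.17) / 0.78 = ln(4.176) / 0.78 = 1.4295 / 0.78 = 1.833 km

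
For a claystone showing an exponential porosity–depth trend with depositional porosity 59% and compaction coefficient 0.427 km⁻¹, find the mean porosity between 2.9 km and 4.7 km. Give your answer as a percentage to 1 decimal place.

⟨phi⟩ = (1/(z₂−z₁)) ∫ phi₀ e^(−cz) dz = phi₀·(e^(−c·z₁) − e^(−c·z₂)) / (c·(z₂−z₁))
e^(−0.427×2.9) = 0.2899; e^(−0.427×4.7) = 0.1344
⟨phi⟩ = 0.59 × (0.2899 − 0.1344) / (0.427 × 1.8) = 0.59 × 0.2023 = 0.1193

11.9%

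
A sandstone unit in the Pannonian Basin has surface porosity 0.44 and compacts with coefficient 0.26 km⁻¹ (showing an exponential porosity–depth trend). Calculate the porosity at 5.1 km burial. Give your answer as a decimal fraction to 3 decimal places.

0.117

n = n₀·exp(−β·z) = 0.44 × exp(−0.26 × 5.1) = 0.44 × exp(−1.326)
  = 0.44 × 0.2655 = 0.1168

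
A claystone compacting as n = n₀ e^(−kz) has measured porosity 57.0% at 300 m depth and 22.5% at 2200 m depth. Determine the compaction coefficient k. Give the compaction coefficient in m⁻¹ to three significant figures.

0.000489 m⁻¹

Working in km (1 km = 1000 m; k in km⁻¹ = k in m⁻¹ × 1000):
Athy: n(z) = n₀ e^(−kz) ⇒ n₁/n₂ = e^{k(z₂−z₁)} ⇒ k = ln(n₁/n₂)/(z₂−z₁)
k = ln(0.57/0.225) / (2.2 − 0.3) = ln(2.533) / 1.9 = 0.9295 / 1.9 = 0.4892 km⁻¹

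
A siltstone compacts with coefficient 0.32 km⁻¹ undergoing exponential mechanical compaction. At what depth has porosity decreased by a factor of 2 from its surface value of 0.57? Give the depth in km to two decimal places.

2.17 km

n/n₀ = 1/2 ⇒ exp(−β·d) = 1/2 ⇒ d = ln(2) / β
d = 0.6931 / 0.32 = 2.166 km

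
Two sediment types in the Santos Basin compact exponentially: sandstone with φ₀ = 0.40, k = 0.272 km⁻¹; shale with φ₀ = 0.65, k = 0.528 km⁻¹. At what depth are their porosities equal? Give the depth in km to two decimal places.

1.90 km

Set φ₀ₐ e^(−kₐZ) = φ₀ᵦ e^(−kᵦZ) ⇒ ln(φ₀ₐ/φ₀ᵦ) = (kₐ − kᵦ)·Z
Z = ln(0.4/0.65) / (0.272 − 0.528) = -0.4855 / -0.256 = 1.897 km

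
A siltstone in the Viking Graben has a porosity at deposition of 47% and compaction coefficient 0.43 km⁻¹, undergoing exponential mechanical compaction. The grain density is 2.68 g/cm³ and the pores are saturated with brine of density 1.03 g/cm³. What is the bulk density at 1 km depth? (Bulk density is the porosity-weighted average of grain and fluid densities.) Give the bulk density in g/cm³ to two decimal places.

Porosity at depth: n = 0.47·exp(−0.43×1) = 0.47×0.6505 = 0.3057
Bulk density: ρ_b = (1−n)ρ_g + n·ρ_f = 0.6943×2.68 + 0.3057×1.03
       = 1.861 + 0.315 = 2.176 g/cm³

2.18 g/cm³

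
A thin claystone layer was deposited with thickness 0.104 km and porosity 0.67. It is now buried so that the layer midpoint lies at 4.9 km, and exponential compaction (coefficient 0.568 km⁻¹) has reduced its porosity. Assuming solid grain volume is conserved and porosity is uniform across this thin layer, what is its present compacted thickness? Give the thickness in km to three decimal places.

0.036 km

Porosity at 4.9 km: n = 0.67·exp(−0.568×4.9) = 0.0414
Solid-volume conservation: h(1−n) = h₀(1−n₀) ⇒ h = h₀·(1−n₀)/(1−n)
h = 0.104 × (1 − 0.67)/(1 − 0.0414) = 0.104 × 0.3443 = 0.0358 km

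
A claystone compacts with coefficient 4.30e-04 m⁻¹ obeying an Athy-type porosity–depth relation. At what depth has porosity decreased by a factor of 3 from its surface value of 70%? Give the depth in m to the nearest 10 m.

Working in km (1 km = 1000 m; β in km⁻¹ = β in m⁻¹ × 1000):
φ/φ₀ = 1/3 ⇒ exp(−β·d) = 1/3 ⇒ d = ln(3) / β
d = 1.0986 / 0.43 = 2.555 km

2550 m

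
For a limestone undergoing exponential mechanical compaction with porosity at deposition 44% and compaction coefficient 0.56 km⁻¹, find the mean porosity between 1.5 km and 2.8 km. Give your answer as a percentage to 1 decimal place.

⟨phi⟩ = (1/(Z₂−Z₁)) ∫ phi₀ e^(−cZ) dZ = phi₀·(e^(−c·Z₁) − e^(−c·Z₂)) / (c·(Z₂−Z₁))
e^(−0.56×1.5) = 0.4317; e^(−0.56×2.8) = 0.2085
⟨phi⟩ = 0.44 × (0.4317 − 0.2085) / (0.56 × 1.3) = 0.44 × 0.3067 = 0.1349

13.5%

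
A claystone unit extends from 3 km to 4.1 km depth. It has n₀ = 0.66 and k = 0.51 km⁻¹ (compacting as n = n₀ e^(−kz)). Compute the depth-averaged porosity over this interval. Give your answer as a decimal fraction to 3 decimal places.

⟨n⟩ = (1/(z₂−z₁)) ∫ n₀ e^(−kz) dz = n₀·(e^(−k·z₁) − e^(−k·z₂)) / (k·(z₂−z₁))
e^(−0.51×3) = 0.2165; e^(−0.51×4.1) = 0.1236
⟨n⟩ = 0.66 × (0.2165 − 0.1236) / (0.51 × 1.1) = 0.66 × 0.1657 = 0.1094

0.109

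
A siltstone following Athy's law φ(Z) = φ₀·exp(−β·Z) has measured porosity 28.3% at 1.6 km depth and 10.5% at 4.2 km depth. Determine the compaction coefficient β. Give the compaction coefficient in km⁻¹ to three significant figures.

0.381 km⁻¹

Athy: φ(Z) = φ₀ e^(−βZ) ⇒ φ₁/φ₂ = e^{β(Z₂−Z₁)} ⇒ β = ln(φ₁/φ₂)/(Z₂−Z₁)
β = ln(0.283/0.105) / (4.2 − 1.6) = ln(2.695) / 2.6 = 0.9915 / 2.6 = 0.3813 km⁻¹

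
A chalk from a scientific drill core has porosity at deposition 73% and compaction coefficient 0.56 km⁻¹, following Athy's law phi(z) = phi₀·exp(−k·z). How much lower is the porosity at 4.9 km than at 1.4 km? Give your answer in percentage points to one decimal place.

phi(1.4) = 0.73·e^(−0.56×1.4) = 0.3333
phi(4.9) = 0.73·e^(−0.56×4.9) = 0.0469
Δphi = 0.3333 − 0.0469 = 0.2864

28.6 percentage points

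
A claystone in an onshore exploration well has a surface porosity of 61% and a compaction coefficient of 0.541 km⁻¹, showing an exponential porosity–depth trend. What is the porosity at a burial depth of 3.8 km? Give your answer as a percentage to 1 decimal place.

7.8%

φ = φ₀·exp(−c·d) = 0.61 × exp(−0.541 × 3.8) = 0.61 × exp(−2.056)
  = 0.61 × 0.1280 = 0.0781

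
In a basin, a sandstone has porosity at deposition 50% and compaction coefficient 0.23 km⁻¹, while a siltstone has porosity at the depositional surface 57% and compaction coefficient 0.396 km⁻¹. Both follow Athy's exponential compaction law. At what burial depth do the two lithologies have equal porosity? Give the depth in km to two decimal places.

0.79 km

Set phi₀ₐ e^(−cₐz) = phi₀ᵦ e^(−cᵦz) ⇒ ln(phi₀ₐ/phi₀ᵦ) = (cₐ − cᵦ)·z
z = ln(0.5/0.57) / (0.23 − 0.396) = -0.1310 / -0.166 = 0.789 km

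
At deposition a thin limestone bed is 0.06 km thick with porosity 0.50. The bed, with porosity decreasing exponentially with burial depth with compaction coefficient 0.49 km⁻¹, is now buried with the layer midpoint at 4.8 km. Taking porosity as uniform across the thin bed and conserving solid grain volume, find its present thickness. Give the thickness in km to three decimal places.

Porosity at 4.8 km: n = 0.5·exp(−0.49×4.8) = 0.0476
Solid-volume conservation: h(1−n) = h₀(1−n₀) ⇒ h = h₀·(1−n₀)/(1−n)
h = 0.06 × (1 − 0.5)/(1 − 0.0476) = 0.06 × 0.5250 = 0.0315 km

0.031 km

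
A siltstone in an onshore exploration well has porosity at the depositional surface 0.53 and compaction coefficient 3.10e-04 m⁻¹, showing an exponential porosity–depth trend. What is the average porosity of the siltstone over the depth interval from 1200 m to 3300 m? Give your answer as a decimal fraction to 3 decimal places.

Working in km (1 km = 1000 m; k in km⁻¹ = k in m⁻¹ × 1000):
⟨φ⟩ = (1/(d₂−d₁)) ∫ φ₀ e^(−kd) dd = φ₀·(e^(−k·d₁) − e^(−k·d₂)) / (k·(d₂−d₁))
e^(−0.31×1.2) = 0.6894; e^(−0.31×3.3) = 0.3595
⟨φ⟩ = 0.53 × (0.6894 − 0.3595) / (0.31 × 2.1) = 0.53 × 0.5067 = 0.2685

0.269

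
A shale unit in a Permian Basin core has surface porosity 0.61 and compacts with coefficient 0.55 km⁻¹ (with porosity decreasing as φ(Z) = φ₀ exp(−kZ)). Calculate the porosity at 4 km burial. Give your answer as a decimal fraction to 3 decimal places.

φ = φ₀·exp(−k·Z) = 0.61 × exp(−0.55 × 4) = 0.61 × exp(−2.2)
  = 0.61 × 0.1108 = 0.0676

0.068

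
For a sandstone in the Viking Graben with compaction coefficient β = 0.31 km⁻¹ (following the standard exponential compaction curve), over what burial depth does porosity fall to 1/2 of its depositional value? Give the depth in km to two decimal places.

2.24 km

n/n₀ = 1/2 ⇒ exp(−β·d) = 1/2 ⇒ d = ln(2) / β
d = 0.6931 / 0.31 = 2.236 km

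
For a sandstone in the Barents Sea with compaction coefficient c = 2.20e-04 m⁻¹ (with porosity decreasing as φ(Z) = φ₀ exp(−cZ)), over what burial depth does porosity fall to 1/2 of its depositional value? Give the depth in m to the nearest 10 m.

3150 m

Working in km (1 km = 1000 m; c in km⁻¹ = c in m⁻¹ × 1000):
φ/φ₀ = 1/2 ⇒ exp(−c·Z) = 1/2 ⇒ Z = ln(2) / c
Z = 0.6931 / 0.22 = 3.151 km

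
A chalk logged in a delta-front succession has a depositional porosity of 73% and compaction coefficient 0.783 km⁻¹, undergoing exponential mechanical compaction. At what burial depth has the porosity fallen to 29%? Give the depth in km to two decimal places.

1.18 km

Invert Athy's law: d = ln(n₀/n) / k
d = ln(0.73/0.29) / 0.783 = ln(2.517) / 0.783 = 0.9232 / 0.783 = 1.179 km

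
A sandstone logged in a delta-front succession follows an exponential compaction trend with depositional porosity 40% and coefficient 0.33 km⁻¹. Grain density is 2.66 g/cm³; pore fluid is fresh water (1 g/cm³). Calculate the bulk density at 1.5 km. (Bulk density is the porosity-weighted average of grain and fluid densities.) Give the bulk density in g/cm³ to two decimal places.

Porosity at depth: phi = 0.4·exp(−0.33×1.5) = 0.4×0.6096 = 0.2438
Bulk density: ρ_b = (1−phi)ρ_g + phi·ρ_f = 0.7562×2.66 + 0.2438×1
       = 2.011 + 0.244 = 2.255 g/cm³

2.26 g/cm³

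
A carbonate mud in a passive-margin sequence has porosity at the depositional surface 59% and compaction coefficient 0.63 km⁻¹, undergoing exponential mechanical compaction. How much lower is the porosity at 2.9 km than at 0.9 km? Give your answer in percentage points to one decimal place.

phi(0.9) = 0.59·e^(−0.63×0.9) = 0.3347
phi(2.9) = 0.59·e^(−0.63×2.9) = 0.0949
Δphi = 0.3347 − 0.0949 = 0.2397

24.0 percentage points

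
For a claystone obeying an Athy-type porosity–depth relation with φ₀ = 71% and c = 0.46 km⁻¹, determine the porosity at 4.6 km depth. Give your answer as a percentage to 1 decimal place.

φ = φ₀·exp(−c·d) = 0.71 × exp(−0.46 × 4.6) = 0.71 × exp(−2.116)
  = 0.71 × 0.1205 = 0.0856

8.6%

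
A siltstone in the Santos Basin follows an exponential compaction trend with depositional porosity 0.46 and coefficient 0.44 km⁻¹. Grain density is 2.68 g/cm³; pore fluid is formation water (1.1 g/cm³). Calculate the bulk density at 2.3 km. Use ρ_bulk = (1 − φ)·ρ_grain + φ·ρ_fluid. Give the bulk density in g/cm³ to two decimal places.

2.42 g/cm³

Porosity at depth: φ = 0.46·exp(−0.44×2.3) = 0.46×0.3635 = 0.1672
Bulk density: ρ_b = (1−φ)ρ_g + φ·ρ_f = 0.8328×2.68 + 0.1672×1.1
       = 2.232 + 0.184 = 2.416 g/cm³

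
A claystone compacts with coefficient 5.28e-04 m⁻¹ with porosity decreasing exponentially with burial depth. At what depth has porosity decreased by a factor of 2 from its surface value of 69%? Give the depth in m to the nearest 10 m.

1310 m

Working in km (1 km = 1000 m; c in km⁻¹ = c in m⁻¹ × 1000):
phi/phi₀ = 1/2 ⇒ exp(−c·d) = 1/2 ⇒ d = ln(2) / c
d = 0.6931 / 0.528 = 1.313 km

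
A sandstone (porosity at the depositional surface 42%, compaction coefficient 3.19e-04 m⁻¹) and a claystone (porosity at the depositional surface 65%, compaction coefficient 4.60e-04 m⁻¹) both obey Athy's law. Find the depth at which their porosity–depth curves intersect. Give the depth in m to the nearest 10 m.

3100 m

Working in km (1 km = 1000 m; k in km⁻¹ = k in m⁻¹ × 1000):
Set φ₀ₐ e^(−kₐz) = φ₀ᵦ e^(−kᵦz) ⇒ ln(φ₀ₐ/φ₀ᵦ) = (kₐ − kᵦ)·z
z = ln(0.42/0.65) / (0.319 − 0.46) = -0.4367 / -0.141 = 3.097 km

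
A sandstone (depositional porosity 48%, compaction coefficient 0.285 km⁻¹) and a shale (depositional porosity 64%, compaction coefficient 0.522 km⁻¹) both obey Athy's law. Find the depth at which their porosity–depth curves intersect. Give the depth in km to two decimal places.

Set n₀ₐ e^(−kₐZ) = n₀ᵦ e^(−kᵦZ) ⇒ ln(n₀ₐ/n₀ᵦ) = (kₐ − kᵦ)·Z
Z = ln(0.48/0.64) / (0.285 − 0.522) = -0.2877 / -0.237 = 1.214 km

1.21 km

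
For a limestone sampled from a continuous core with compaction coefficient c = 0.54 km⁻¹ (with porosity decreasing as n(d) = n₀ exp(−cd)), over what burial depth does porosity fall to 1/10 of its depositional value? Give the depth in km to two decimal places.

n/n₀ = 1/10 ⇒ exp(−c·d) = 1/10 ⇒ d = ln(10) / c
d = 2.3026 / 0.54 = 4.264 km

4.26 km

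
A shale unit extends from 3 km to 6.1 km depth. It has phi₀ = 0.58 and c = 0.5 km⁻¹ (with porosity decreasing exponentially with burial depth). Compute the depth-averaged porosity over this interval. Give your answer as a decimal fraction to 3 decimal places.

⟨phi⟩ = (1/(Z₂−Z₁)) ∫ phi₀ e^(−cZ) dZ = phi₀·(e^(−c·Z₁) − e^(−c·Z₂)) / (c·(Z₂−Z₁))
e^(−0.5×3) = 0.2231; e^(−0.5×6.1) = 0.0474
⟨phi⟩ = 0.58 × (0.2231 − 0.0474) / (0.5 × 3.1) = 0.58 × 0.1134 = 0.0658

0.066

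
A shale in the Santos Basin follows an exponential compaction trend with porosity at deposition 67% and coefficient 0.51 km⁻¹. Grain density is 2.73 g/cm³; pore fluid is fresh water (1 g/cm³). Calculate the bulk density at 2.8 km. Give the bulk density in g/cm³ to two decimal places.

Porosity at depth: phi = 0.67·exp(−0.51×2.8) = 0.67×0.2398 = 0.1607
Bulk density: ρ_b = (1−phi)ρ_g + phi·ρ_f = 0.8393×2.73 + 0.1607×1
       = 2.291 + 0.161 = 2.452 g/cm³

2.45 g/cm³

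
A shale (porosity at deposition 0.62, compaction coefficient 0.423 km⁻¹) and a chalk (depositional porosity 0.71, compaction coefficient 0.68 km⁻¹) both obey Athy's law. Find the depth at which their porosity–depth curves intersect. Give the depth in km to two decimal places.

Set n₀ₐ e^(−βₐd) = n₀ᵦ e^(−βᵦd) ⇒ ln(n₀ₐ/n₀ᵦ) = (βₐ − βᵦ)·d
d = ln(0.62/0.71) / (0.423 − 0.68) = -0.1355 / -0.257 = 0.527 km

0.53 km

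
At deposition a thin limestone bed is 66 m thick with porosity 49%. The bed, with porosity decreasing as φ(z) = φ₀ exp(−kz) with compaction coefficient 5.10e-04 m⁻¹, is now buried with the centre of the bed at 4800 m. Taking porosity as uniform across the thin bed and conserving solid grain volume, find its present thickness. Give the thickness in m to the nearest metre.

35 m

Working in km (1 km = 1000 m; k in km⁻¹ = k in m⁻¹ × 1000):
Porosity at 4.8 km: φ = 0.49·exp(−0.51×4.8) = 0.0424
Solid-volume conservation: h(1−φ) = h₀(1−φ₀) ⇒ h = h₀·(1−φ₀)/(1−φ)
h = 0.066 × (1 − 0.49)/(1 − 0.0424) = 0.066 × 0.5326 = 0.0351 km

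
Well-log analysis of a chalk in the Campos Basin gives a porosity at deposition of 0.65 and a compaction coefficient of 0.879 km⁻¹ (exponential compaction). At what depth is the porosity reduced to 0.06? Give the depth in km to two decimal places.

2.71 km

Invert Athy's law: z = ln(phi₀/phi) / β
z = ln(0.65/0.06) / 0.879 = ln(10.83) / 0.879 = 2.3826 / 0.879 = 2.711 km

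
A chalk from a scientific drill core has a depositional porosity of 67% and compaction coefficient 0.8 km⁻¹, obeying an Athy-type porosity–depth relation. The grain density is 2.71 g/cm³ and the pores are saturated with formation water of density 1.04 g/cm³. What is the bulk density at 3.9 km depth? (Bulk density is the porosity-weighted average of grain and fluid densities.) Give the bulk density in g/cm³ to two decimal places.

Porosity at depth: phi = 0.67·exp(−0.8×3.9) = 0.67×0.0442 = 0.0296
Bulk density: ρ_b = (1−phi)ρ_g + phi·ρ_f = 0.9704×2.71 + 0.0296×1.04
       = 2.630 + 0.031 = 2.661 g/cm³

2.66 g/cm³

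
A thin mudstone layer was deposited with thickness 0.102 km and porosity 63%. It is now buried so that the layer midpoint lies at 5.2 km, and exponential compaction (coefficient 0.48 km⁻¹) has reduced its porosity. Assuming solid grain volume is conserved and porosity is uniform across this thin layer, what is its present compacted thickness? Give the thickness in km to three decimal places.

0.040 km

Porosity at 5.2 km: φ = 0.63·exp(−0.48×5.2) = 0.0519
Solid-volume conservation: h(1−φ) = h₀(1−φ₀) ⇒ h = h₀·(1−φ₀)/(1−φ)
h = 0.102 × (1 − 0.63)/(1 − 0.0519) = 0.102 × 0.3903 = 0.0398 km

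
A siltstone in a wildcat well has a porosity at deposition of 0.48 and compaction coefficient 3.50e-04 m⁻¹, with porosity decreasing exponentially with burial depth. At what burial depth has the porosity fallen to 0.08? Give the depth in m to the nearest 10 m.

5120 m

Working in km (1 km = 1000 m; β in km⁻¹ = β in m⁻¹ × 1000):
Invert Athy's law: z = ln(n₀/n) / β
z = ln(0.48/0.08) / 0.35 = ln(6) / 0.35 = 1.7918 / 0.35 = 5.119 km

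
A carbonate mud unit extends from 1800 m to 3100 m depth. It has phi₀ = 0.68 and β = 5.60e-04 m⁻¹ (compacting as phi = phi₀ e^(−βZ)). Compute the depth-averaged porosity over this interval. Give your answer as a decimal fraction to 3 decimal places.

Working in km (1 km = 1000 m; β in km⁻¹ = β in m⁻¹ × 1000):
⟨phi⟩ = (1/(Z₂−Z₁)) ∫ phi₀ e^(−βZ) dZ = phi₀·(e^(−β·Z₁) − e^(−β·Z₂)) / (β·(Z₂−Z₁))
e^(−0.56×1.8) = 0.3649; e^(−0.56×3.1) = 0.1762
⟨phi⟩ = 0.68 × (0.3649 − 0.1762) / (0.56 × 1.3) = 0.68 × 0.2592 = 0.1763

0.176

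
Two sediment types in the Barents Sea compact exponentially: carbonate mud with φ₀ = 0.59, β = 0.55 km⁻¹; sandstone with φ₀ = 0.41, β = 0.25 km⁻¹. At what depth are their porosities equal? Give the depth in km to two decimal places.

1.21 km

Set φ₀ₐ e^(−βₐZ) = φ₀ᵦ e^(−βᵦZ) ⇒ ln(φ₀ₐ/φ₀ᵦ) = (βₐ − βᵦ)·Z
Z = ln(0.59/0.41) / (0.55 − 0.25) = 0.3640 / 0.3 = 1.213 km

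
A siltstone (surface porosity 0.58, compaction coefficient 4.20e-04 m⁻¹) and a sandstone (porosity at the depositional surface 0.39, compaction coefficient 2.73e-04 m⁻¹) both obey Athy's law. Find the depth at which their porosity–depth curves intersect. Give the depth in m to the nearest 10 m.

Working in km (1 km = 1000 m; β in km⁻¹ = β in m⁻¹ × 1000):
Set n₀ₐ e^(−βₐd) = n₀ᵦ e^(−βᵦd) ⇒ ln(n₀ₐ/n₀ᵦ) = (βₐ − βᵦ)·d
d = ln(0.58/0.39) / (0.42 − 0.273) = 0.3969 / 0.147 = 2.700 km

2700 m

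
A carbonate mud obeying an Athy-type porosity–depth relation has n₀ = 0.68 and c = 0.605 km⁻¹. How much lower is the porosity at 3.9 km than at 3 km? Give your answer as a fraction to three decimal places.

0.046

n(3) = 0.68·e^(−0.605×3) = 0.1107
n(3.9) = 0.68·e^(−0.605×3.9) = 0.0642
Δn = 0.1107 − 0.0642 = 0.0465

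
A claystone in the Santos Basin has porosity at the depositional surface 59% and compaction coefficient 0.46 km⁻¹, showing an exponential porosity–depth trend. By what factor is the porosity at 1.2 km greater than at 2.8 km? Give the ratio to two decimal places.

φ(Z₁)/φ(Z₂) = e^(−β·Z₁)/e^(−β·Z₂) = e^{β(Z₂−Z₁)}
= exp(0.46 × 1.6) = exp(0.736) = 2.0876

2.09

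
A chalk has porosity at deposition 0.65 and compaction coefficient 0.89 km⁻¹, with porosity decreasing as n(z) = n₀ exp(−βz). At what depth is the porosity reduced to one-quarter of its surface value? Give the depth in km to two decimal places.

1.56 km

n/n₀ = 1/4 ⇒ exp(−β·z) = 1/4 ⇒ z = ln(4) / β
z = 1.3863 / 0.89 = 1.558 km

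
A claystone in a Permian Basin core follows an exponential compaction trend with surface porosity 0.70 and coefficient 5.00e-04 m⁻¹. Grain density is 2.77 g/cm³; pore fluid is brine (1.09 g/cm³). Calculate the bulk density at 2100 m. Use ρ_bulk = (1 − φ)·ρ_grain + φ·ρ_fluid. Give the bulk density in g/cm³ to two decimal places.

Working in km (1 km = 1000 m; β in km⁻¹ = β in m⁻¹ × 1000):
Porosity at depth: φ = 0.7·exp(−0.5×2.1) = 0.7×0.3499 = 0.2450
Bulk density: ρ_b = (1−φ)ρ_g + φ·ρ_f = 0.7550×2.77 + 0.2450×1.09
       = 2.091 + 0.267 = 2.358 g/cm³

2.36 g/cm³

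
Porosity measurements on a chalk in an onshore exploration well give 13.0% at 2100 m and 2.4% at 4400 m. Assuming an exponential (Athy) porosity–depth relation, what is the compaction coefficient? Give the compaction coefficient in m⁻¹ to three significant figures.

0.000735 m⁻¹

Working in km (1 km = 1000 m; k in km⁻¹ = k in m⁻¹ × 1000):
Athy: phi(z) = phi₀ e^(−kz) ⇒ phi₁/phi₂ = e^{k(z₂−z₁)} ⇒ k = ln(phi₁/phi₂)/(z₂−z₁)
k = ln(0.13/0.024) / (4.4 − 2.1) = ln(5.417) / 2.3 = 1.6895 / 2.3 = 0.7346 km⁻¹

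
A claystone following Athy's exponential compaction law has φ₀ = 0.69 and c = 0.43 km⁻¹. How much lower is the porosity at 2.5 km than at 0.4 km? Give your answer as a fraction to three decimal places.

0.345

φ(0.4) = 0.69·e^(−0.43×0.4) = 0.5810
φ(2.5) = 0.69·e^(−0.43×2.5) = 0.2355
Δφ = 0.5810 − 0.2355 = 0.3455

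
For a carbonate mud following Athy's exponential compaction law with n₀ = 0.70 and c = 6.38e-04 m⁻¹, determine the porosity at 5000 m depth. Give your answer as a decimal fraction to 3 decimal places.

Working in km (1 km = 1000 m; c in km⁻¹ = c in m⁻¹ × 1000):
n = n₀·exp(−c·z) = 0.7 × exp(−0.638 × 5) = 0.7 × exp(−3.19)
  = 0.7 × 0.0412 = 0.0288

0.029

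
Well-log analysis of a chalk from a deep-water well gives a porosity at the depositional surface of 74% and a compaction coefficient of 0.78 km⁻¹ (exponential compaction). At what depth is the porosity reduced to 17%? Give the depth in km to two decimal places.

1.89 km

Invert Athy's law: Z = ln(n₀/n) / k
Z = ln(0.74/0.17) / 0.78 = ln(4.353) / 0.78 = 1.4709 / 0.78 = 1.886 km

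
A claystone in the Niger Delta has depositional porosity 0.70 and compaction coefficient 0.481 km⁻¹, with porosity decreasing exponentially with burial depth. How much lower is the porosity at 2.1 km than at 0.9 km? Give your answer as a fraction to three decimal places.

phi(0.9) = 0.7·e^(−0.481×0.9) = 0.4540
phi(2.1) = 0.7·e^(−0.481×2.1) = 0.2549
Δphi = 0.4540 − 0.2549 = 0.1991

0.199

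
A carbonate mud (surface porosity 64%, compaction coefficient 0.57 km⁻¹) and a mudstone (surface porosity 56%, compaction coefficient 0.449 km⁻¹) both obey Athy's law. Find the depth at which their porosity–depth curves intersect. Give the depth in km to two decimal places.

1.10 km

Set n₀ₐ e^(−cₐd) = n₀ᵦ e^(−cᵦd) ⇒ ln(n₀ₐ/n₀ᵦ) = (cₐ − cᵦ)·d
d = ln(0.64/0.56) / (0.57 − 0.449) = 0.1335 / 0.121 = 1.104 km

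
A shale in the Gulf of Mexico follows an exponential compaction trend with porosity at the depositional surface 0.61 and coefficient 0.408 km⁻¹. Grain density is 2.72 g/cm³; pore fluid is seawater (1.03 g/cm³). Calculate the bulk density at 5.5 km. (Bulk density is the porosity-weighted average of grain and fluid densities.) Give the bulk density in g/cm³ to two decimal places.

Porosity at depth: φ = 0.61·exp(−0.408×5.5) = 0.61×0.1060 = 0.0647
Bulk density: ρ_b = (1−φ)ρ_g + φ·ρ_f = 0.9353×2.72 + 0.0647×1.03
       = 2.544 + 0.067 = 2.611 g/cm³

2.61 g/cm³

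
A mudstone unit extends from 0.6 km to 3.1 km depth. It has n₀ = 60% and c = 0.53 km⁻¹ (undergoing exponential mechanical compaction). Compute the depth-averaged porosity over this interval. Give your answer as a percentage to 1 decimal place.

24.2%

⟨n⟩ = (1/(d₂−d₁)) ∫ n₀ e^(−cd) dd = n₀·(e^(−c·d₁) − e^(−c·d₂)) / (c·(d₂−d₁))
e^(−0.53×0.6) = 0.7276; e^(−0.53×3.1) = 0.1934
⟨n⟩ = 0.6 × (0.7276 − 0.1934) / (0.53 × 2.5) = 0.6 × 0.4032 = 0.2419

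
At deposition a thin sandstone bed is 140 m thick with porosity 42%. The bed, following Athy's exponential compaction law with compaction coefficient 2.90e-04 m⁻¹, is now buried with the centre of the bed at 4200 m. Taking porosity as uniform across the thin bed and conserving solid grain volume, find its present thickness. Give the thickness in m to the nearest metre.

Working in km (1 km = 1000 m; β in km⁻¹ = β in m⁻¹ × 1000):
Porosity at 4.2 km: n = 0.42·exp(−0.29×4.2) = 0.1242
Solid-volume conservation: h(1−n) = h₀(1−n₀) ⇒ h = h₀·(1−n₀)/(1−n)
h = 0.14 × (1 − 0.42)/(1 − 0.1242) = 0.14 × 0.6623 = 0.0927 km

93 m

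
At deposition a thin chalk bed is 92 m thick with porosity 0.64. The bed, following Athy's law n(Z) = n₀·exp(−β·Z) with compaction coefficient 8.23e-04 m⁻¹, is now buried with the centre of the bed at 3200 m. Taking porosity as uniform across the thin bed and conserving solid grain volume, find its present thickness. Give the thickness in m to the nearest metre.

35 m

Working in km (1 km = 1000 m; β in km⁻¹ = β in m⁻¹ × 1000):
Porosity at 3.2 km: n = 0.64·exp(−0.823×3.2) = 0.0460
Solid-volume conservation: h(1−n) = h₀(1−n₀) ⇒ h = h₀·(1−n₀)/(1−n)
h = 0.092 × (1 − 0.64)/(1 − 0.0460) = 0.092 × 0.3773 = 0.0347 km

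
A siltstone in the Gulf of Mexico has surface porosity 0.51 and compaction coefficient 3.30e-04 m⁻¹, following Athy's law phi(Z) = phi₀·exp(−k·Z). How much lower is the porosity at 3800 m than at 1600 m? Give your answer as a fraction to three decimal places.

Working in km (1 km = 1000 m; k in km⁻¹ = k in m⁻¹ × 1000):
phi(1.6) = 0.51·e^(−0.33×1.6) = 0.3008
phi(3.8) = 0.51·e^(−0.33×3.8) = 0.1455
Δphi = 0.3008 − 0.1455 = 0.1553

0.155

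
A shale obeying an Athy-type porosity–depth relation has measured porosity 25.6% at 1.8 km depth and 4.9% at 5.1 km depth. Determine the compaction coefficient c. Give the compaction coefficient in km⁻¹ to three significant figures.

0.501 km⁻¹

Athy: phi(d) = phi₀ e^(−cd) ⇒ phi₁/phi₂ = e^{c(d₂−d₁)} ⇒ c = ln(phi₁/phi₂)/(d₂−d₁)
c = ln(0.256/0.049) / (5.1 − 1.8) = ln(5.224) / 3.3 = 1.6534 / 3.3 = 0.501 km⁻¹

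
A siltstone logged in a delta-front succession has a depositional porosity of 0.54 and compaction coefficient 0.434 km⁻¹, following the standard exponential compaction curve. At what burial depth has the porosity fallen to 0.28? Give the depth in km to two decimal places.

Invert Athy's law: Z = ln(phi₀/phi) / β
Z = ln(0.54/0.28) / 0.434 = ln(1.929) / 0.434 = 0.6568 / 0.434 = 1.513 km

1.51 km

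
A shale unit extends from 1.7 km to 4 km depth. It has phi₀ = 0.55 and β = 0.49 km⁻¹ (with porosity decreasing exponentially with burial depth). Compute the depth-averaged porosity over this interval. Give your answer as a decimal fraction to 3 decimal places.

⟨phi⟩ = (1/(z₂−z₁)) ∫ phi₀ e^(−βz) dz = phi₀·(e^(−β·z₁) − e^(−β·z₂)) / (β·(z₂−z₁))
e^(−0.49×1.7) = 0.4347; e^(−0.49×4) = 0.1409
⟨phi⟩ = 0.55 × (0.4347 − 0.1409) / (0.49 × 2.3) = 0.55 × 0.2608 = 0.1434

0.143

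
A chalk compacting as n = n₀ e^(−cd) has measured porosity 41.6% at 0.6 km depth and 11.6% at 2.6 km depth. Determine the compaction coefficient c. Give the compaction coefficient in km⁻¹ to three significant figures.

0.639 km⁻¹

Athy: n(d) = n₀ e^(−cd) ⇒ n₁/n₂ = e^{c(d₂−d₁)} ⇒ c = ln(n₁/n₂)/(d₂−d₁)
c = ln(0.416/0.116) / (2.6 − 0.6) = ln(3.586) / 2 = 1.2771 / 2 = 0.6385 km⁻¹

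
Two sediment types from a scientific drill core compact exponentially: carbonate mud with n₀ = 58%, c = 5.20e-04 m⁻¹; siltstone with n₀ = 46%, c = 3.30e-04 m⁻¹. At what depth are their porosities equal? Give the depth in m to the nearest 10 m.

1220 m

Working in km (1 km = 1000 m; c in km⁻¹ = c in m⁻¹ × 1000):
Set n₀ₐ e^(−cₐz) = n₀ᵦ e^(−cᵦz) ⇒ ln(n₀ₐ/n₀ᵦ) = (cₐ − cᵦ)·z
z = ln(0.58/0.46) / (0.52 − 0.33) = 0.2318 / 0.19 = 1.220 km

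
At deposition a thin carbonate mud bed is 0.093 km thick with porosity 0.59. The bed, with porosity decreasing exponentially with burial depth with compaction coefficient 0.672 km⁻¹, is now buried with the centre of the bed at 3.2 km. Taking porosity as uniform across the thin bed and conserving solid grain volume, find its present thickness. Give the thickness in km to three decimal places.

Porosity at 3.2 km: φ = 0.59·exp(−0.672×3.2) = 0.0687
Solid-volume conservation: h(1−φ) = h₀(1−φ₀) ⇒ h = h₀·(1−φ₀)/(1−φ)
h = 0.093 × (1 − 0.59)/(1 − 0.0687) = 0.093 × 0.4402 = 0.0409 km

0.041 km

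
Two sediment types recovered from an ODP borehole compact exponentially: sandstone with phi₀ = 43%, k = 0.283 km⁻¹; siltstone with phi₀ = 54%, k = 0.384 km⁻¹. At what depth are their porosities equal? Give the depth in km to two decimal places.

Set phi₀ₐ e^(−kₐZ) = phi₀ᵦ e^(−kᵦZ) ⇒ ln(phi₀ₐ/phi₀ᵦ) = (kₐ − kᵦ)·Z
Z = ln(0.43/0.54) / (0.283 − 0.384) = -0.2278 / -0.101 = 2.255 km

2.26 km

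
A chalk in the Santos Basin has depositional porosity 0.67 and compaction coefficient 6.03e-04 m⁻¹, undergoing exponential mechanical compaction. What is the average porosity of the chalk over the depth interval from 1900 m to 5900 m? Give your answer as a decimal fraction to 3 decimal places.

Working in km (1 km = 1000 m; β in km⁻¹ = β in m⁻¹ × 1000):
⟨φ⟩ = (1/(Z₂−Z₁)) ∫ φ₀ e^(−βZ) dZ = φ₀·(e^(−β·Z₁) − e^(−β·Z₂)) / (β·(Z₂−Z₁))
e^(−0.603×1.9) = 0.3180; e^(−0.603×5.9) = 0.0285
⟨φ⟩ = 0.67 × (0.3180 − 0.0285) / (0.603 × 4) = 0.67 × 0.1200 = 0.0804

0.080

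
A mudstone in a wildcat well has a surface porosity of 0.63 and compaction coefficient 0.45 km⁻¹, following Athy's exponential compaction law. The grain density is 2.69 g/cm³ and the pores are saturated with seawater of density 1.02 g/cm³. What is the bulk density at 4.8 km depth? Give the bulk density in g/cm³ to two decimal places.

2.57 g/cm³

Porosity at depth: phi = 0.63·exp(−0.45×4.8) = 0.63×0.1153 = 0.0727
Bulk density: ρ_b = (1−phi)ρ_g + phi·ρ_f = 0.9273×2.69 + 0.0727×1.02
       = 2.495 + 0.074 = 2.569 g/cm³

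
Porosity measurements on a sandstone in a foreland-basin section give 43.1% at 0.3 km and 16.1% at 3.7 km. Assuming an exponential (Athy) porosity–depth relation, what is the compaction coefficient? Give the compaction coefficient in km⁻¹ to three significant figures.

0.290 km⁻¹

Athy: φ(d) = φ₀ e^(−kd) ⇒ φ₁/φ₂ = e^{k(d₂−d₁)} ⇒ k = ln(φ₁/φ₂)/(d₂−d₁)
k = ln(0.431/0.161) / (3.7 − 0.3) = ln(2.677) / 3.4 = 0.9847 / 3.4 = 0.2896 km⁻¹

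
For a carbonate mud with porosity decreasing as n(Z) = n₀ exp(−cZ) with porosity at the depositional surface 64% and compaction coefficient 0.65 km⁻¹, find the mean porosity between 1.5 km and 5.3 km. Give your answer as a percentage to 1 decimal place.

8.9%

⟨n⟩ = (1/(Z₂−Z₁)) ∫ n₀ e^(−cZ) dZ = n₀·(e^(−c·Z₁) − e^(−c·Z₂)) / (c·(Z₂−Z₁))
e^(−0.65×1.5) = 0.3772; e^(−0.65×5.3) = 0.0319
⟨n⟩ = 0.64 × (0.3772 − 0.0319) / (0.65 × 3.8) = 0.64 × 0.1398 = 0.0895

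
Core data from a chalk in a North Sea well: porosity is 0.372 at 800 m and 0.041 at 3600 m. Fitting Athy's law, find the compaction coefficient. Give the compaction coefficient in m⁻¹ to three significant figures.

0.000788 m⁻¹

Working in km (1 km = 1000 m; k in km⁻¹ = k in m⁻¹ × 1000):
Athy: phi(z) = phi₀ e^(−kz) ⇒ phi₁/phi₂ = e^{k(z₂−z₁)} ⇒ k = ln(phi₁/phi₂)/(z₂−z₁)
k = ln(0.372/0.041) / (3.6 − 0.8) = ln(9.073) / 2.8 = 2.2053 / 2.8 = 0.7876 km⁻¹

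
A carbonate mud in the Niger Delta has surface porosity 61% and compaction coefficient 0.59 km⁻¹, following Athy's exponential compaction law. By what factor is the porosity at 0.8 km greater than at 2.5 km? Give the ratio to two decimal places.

φ(d₁)/φ(d₂) = e^(−β·d₁)/e^(−β·d₂) = e^{β(d₂−d₁)}
= exp(0.59 × 1.7) = exp(1.003) = 2.7264

2.73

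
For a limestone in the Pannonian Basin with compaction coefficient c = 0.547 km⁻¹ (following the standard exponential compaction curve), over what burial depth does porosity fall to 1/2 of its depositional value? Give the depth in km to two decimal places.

phi/phi₀ = 1/2 ⇒ exp(−c·d) = 1/2 ⇒ d = ln(2) / c
d = 0.6931 / 0.547 = 1.267 km

1.27 km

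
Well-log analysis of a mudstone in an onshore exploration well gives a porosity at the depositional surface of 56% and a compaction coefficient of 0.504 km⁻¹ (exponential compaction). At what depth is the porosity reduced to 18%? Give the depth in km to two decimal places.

2.25 km

Invert Athy's law: Z = ln(φ₀/φ) / k
Z = ln(0.56/0.18) / 0.504 = ln(3.111) / 0.504 = 1.1350 / 0.504 = 2.252 km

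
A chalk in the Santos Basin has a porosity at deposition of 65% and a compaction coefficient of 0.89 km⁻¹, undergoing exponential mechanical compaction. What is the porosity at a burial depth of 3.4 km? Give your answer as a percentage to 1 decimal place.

n = n₀·exp(−c·Z) = 0.65 × exp(−0.89 × 3.4) = 0.65 × exp(−3.026)
  = 0.65 × 0.0485 = 0.0315

3.2%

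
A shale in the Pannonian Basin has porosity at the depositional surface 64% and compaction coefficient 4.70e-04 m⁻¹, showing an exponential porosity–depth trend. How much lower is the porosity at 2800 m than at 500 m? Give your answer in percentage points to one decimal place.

33.4 percentage points

Working in km (1 km = 1000 m; c in km⁻¹ = c in m⁻¹ × 1000):
phi(0.5) = 0.64·e^(−0.47×0.5) = 0.5060
phi(2.8) = 0.64·e^(−0.47×2.8) = 0.1717
Δphi = 0.5060 − 0.1717 = 0.3343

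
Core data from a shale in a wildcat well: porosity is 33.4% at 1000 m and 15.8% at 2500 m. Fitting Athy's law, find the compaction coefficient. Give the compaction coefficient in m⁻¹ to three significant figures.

0.000499 m⁻¹

Working in km (1 km = 1000 m; c in km⁻¹ = c in m⁻¹ × 1000):
Athy: φ(z) = φ₀ e^(−cz) ⇒ φ₁/φ₂ = e^{c(z₂−z₁)} ⇒ c = ln(φ₁/φ₂)/(z₂−z₁)
c = ln(0.334/0.158) / (2.5 − 1) = ln(2.114) / 1.5 = 0.7485 / 1.5 = 0.499 km⁻¹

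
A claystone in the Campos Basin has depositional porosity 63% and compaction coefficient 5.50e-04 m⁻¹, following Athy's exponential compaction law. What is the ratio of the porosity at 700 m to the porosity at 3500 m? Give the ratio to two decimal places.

4.66

Working in km (1 km = 1000 m; β in km⁻¹ = β in m⁻¹ × 1000):
n(d₁)/n(d₂) = e^(−β·d₁)/e^(−β·d₂) = e^{β(d₂−d₁)}
= exp(0.55 × 2.8) = exp(1.54) = 4.6646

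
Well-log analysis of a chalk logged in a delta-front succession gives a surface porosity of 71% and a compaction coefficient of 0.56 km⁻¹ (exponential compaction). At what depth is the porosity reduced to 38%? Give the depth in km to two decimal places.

1.12 km

Invert Athy's law: d = ln(φ₀/φ) / k
d = ln(0.71/0.38) / 0.56 = ln(1.868) / 0.56 = 0.6251 / 0.56 = 1.116 km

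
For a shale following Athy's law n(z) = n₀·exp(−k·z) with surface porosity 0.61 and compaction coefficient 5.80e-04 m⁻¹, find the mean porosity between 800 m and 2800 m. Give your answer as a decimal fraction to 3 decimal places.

0.227

Working in km (1 km = 1000 m; k in km⁻¹ = k in m⁻¹ × 1000):
⟨n⟩ = (1/(z₂−z₁)) ∫ n₀ e^(−kz) dz = n₀·(e^(−k·z₁) − e^(−k·z₂)) / (k·(z₂−z₁))
e^(−0.58×0.8) = 0.6288; e^(−0.58×2.8) = 0.1971
⟨n⟩ = 0.61 × (0.6288 − 0.1971) / (0.58 × 2) = 0.61 × 0.3721 = 0.2270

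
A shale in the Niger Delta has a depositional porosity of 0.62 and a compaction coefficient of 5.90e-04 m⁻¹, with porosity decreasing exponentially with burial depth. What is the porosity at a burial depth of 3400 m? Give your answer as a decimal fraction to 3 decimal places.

0.083

Working in km (1 km = 1000 m; β in km⁻¹ = β in m⁻¹ × 1000):
φ = φ₀·exp(−β·z) = 0.62 × exp(−0.59 × 3.4) = 0.62 × exp(−2.006)
  = 0.62 × 0.1345 = 0.0834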